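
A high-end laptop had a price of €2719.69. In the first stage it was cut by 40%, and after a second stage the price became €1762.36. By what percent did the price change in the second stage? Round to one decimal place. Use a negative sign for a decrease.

8.0%

After the first stage: €2719.69 × 0.6 = €1631.814.
Second-stage multiplier: €1762.36 ÷ €1631.814 ≈ 1.08.
That is a change of 8.0%.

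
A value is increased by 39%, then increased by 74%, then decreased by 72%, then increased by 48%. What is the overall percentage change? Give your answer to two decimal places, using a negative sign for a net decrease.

0.23%

A 39% increase multiplies by 1.39.
Then a 74% increase: 1.39 × 1.74 = 2.4186.
Then a 72% decrease: 2.4186 × 0.28 = 0.677208.
Then a 48% increase: 0.677208 × 1.48 = 1.00226784.
Overall factor 1.00226784, i.e. 0.23%.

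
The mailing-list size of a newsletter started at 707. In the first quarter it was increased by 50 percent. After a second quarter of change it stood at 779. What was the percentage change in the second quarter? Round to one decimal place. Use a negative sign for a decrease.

After the first quarter: 707 × 1.5 = 1060.5.
Second-quarter multiplier: 779 ÷ 1060.5 ≈ 0.73456.
That is a change of -26.5%.

-26.5%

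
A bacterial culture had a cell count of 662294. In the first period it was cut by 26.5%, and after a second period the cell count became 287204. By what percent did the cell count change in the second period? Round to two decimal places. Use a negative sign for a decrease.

After the first period: 662294 × 0.735 = 486786.09.
Second-period multiplier: 287204 ÷ 486786.09 ≈ 0.59.
That is a change of -41.00%.

-41.00%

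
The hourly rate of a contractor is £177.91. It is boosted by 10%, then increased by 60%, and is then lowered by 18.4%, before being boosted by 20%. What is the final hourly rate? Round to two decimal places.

Each change multiplies by a factor: 1.1 × 1.6 × 0.816 × 1.2 = 1.723392.
£177.91 × 1.723392 = £306.60867072 ≈ £306.61.

£306.61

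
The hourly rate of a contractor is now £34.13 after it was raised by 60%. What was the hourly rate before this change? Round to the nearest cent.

The overall multiplier applied was 1.6.
So the original hourly rate was £34.13 ÷ 1.6 ≈ £21.33.

£21.33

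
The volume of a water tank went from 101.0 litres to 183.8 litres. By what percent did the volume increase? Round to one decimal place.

82.0%

Change: 183.8 − 101.0 = 82.8.
Relative to the original: 82.8 ÷ 101.0 ≈ 82.0%.
So the volume increased by 82.0%.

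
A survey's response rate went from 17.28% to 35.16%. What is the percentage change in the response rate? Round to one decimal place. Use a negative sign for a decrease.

The change is 35.16 − 17.28 = 17.88 percentage points.
Relative to the original 17.28%, that is 17.88 ÷ 17.28 ≈ 103.5%.

103.5%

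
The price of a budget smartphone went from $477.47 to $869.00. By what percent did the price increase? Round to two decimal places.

Change: $869.00 − $477.47 = $391.53.
Relative to the original: $391.53 ÷ $477.47 ≈ 82.00%.
So the price increased by 82.00%.

82.00%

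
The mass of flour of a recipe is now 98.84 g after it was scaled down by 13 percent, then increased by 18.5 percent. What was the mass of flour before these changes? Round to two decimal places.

95.87 g

The overall multiplier applied was 0.87 × 1.185 = 1.03095.
So the original mass of flour was 98.84 ÷ 1.03095 ≈ 95.87 g.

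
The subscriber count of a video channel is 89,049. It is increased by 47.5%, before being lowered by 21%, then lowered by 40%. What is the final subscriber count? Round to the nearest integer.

62,259

Apply the 47.5% increase: 89,049 × 1.475 = 131347.275.
After the 21% decrease: 131347.275 × 0.79 = 103764.34725.
40% decrease: 103764.34725 × 0.6 = 62258.60835 ≈ 62,259.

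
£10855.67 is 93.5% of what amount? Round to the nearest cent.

£11610.34

£10855.67 ÷ 0.935 ≈ £11610.34.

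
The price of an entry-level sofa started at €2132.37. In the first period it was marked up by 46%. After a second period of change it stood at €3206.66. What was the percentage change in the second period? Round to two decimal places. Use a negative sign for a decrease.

After the first period: €2132.37 × 1.46 = €3113.2602.
Second-period multiplier: €3206.66 ÷ €3113.2602 ≈ 1.030001.
That is a change of 3.00%.

3.00%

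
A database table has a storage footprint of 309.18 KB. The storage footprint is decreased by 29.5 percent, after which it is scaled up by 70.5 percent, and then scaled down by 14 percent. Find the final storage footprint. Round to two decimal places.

319.61 KB

Apply the 29.5% decrease: 309.18 × 0.705 = 217.9719.
70.5% increase: 217.9719 × 1.705 = 371.6420895.
After the 14% decrease: 371.6420895 × 0.86 = 319.61219697 ≈ 319.61.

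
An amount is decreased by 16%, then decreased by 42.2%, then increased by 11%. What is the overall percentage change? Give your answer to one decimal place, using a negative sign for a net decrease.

The combined multiplier is 0.84 × 0.578 × 1.11 = 0.5389272.
That corresponds to a decrease of 46.1%.

-46.1%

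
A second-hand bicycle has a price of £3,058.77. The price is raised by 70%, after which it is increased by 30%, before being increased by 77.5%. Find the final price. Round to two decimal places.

After the 70% increase: £3,058.77 × 1.7 = £5199.909.
After the 30% increase: £5199.909 × 1.3 = £6759.8817.
Apply the 77.5% increase: £6759.8817 × 1.775 = £11998.7900175 ≈ £11,998.79.

£11,998.79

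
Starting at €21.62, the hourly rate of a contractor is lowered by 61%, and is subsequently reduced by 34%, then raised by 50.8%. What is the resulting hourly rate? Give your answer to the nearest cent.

€8.39

Each change multiplies by a factor: 0.39 × 0.66 × 1.508 = 0.3881592.
€21.62 × 0.3881592 = €8.392001904 ≈ €8.39.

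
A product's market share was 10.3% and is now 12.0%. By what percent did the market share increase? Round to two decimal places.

The change is 12.0 − 10.3 = 1.7 percentage points.
Relative to the original 10.3%, that is 1.7 ÷ 10.3 ≈ 16.50%.
So the market share rose by 16.50%.

16.50%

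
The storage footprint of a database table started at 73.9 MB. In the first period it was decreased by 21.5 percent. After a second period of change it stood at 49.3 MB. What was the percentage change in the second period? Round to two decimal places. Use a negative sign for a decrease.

-15.02%

After the first period: 73.9 × 0.785 = 58.0115.
Second-period multiplier: 49.3 ÷ 58.0115 ≈ 0.849831.
That is a change of -15.02%.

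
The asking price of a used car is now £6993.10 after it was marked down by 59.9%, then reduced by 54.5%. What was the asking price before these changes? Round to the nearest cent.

£38327.81

Undoing the 54.5% decrease: £6993.10 ÷ 0.455 ≈ £15369.450549.
Undoing the 59.9% decrease: £15369.450549 ÷ 0.401 ≈ £38327.81.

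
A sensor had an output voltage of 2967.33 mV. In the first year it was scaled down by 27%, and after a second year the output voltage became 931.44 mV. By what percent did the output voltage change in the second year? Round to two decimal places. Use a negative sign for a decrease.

-57.00%

After the first year: 2967.33 × 0.73 = 2166.1509.
Second-year multiplier: 931.44 ÷ 2166.1509 ≈ 0.429998.
That is a change of -57.00%.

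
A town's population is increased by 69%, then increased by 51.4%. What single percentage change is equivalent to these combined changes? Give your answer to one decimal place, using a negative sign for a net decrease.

155.9%

The combined multiplier is 1.69 × 1.514 = 2.55866.
That corresponds to an increase of 155.9%.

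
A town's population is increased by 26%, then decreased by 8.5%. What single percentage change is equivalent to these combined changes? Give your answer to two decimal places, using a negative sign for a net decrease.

15.29%

The combined multiplier is 1.26 × 0.915 = 1.1529.
That corresponds to an increase of 15.29%.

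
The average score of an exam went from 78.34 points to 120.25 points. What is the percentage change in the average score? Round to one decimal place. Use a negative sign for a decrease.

Change: 120.25 − 78.34 = 41.91.
Relative to the original: 41.91 ÷ 78.34 ≈ 53.5%.

53.5%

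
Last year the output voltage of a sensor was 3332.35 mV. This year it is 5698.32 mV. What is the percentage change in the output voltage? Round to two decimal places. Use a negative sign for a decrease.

Change: 5698.32 − 3332.35 = 2365.97.
Relative to the original: 2365.97 ÷ 3332.35 ≈ 71.00%.

71.00%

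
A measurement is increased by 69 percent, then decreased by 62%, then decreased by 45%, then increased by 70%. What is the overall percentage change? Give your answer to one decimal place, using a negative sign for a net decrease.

-40.0%

The combined multiplier is 1.69 × 0.38 × 0.55 × 1.7 = 0.600457.
That corresponds to a decrease of 40.0%.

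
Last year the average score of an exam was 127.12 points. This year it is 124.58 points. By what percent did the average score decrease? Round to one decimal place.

Change: 124.58 − 127.12 = -2.54.
Relative to the original: -2.54 ÷ 127.12 ≈ -2.0%.
So the average score decreased by 2.0%.

2.0%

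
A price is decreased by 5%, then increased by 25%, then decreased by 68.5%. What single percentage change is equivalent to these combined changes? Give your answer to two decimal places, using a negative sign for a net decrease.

-62.59%

The combined multiplier is 0.95 × 1.25 × 0.315 = 0.3740625.
That corresponds to a decrease of 62.59%.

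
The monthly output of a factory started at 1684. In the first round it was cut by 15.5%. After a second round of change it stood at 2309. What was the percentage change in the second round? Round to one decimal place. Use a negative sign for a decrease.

After the first round: 1684 × 0.845 = 1422.98.
Second-round multiplier: 2309 ÷ 1422.98 ≈ 1.62265.
That is a change of 62.3%.

62.3%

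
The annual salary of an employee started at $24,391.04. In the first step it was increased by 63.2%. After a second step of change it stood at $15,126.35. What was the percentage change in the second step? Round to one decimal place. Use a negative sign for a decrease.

After the first step: $24,391.04 × 1.632 = $39806.17728.
Second-step multiplier: $15,126.35 ÷ $39806.17728 ≈ 0.38.
That is a change of -62.0%.

-62.0%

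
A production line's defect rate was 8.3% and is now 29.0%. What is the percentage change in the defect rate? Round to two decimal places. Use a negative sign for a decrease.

The change is 29.0 − 8.3 = 20.7 percentage points.
Relative to the original 8.3%, that is 20.7 ÷ 8.3 ≈ 249.40%.

249.40%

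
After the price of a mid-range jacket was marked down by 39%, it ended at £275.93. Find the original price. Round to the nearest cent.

£452.34

The overall multiplier applied was 0.61.
So the original price was £275.93 ÷ 0.61 ≈ £452.34.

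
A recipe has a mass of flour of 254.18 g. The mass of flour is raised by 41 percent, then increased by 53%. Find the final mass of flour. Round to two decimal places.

548.34 g

Each change multiplies by a factor: 1.41 × 1.53 = 2.1573.
254.18 × 2.1573 = 548.342514 ≈ 548.34.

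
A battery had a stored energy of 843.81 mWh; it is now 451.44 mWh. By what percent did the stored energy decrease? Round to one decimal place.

46.5%

Change: 451.44 − 843.81 = -392.37.
Relative to the original: -392.37 ÷ 843.81 ≈ -46.5%.
So the stored energy decreased by 46.5%.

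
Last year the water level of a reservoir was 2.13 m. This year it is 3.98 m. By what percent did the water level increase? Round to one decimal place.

86.9%

Change: 3.98 − 2.13 = 1.85.
Relative to the original: 1.85 ÷ 2.13 ≈ 86.9%.
So the water level increased by 86.9%.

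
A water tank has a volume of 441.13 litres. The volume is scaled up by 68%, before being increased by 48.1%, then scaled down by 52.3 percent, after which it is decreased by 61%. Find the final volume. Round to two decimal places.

204.18 litres

After the 68% increase: 441.13 × 1.68 = 741.0984.
Apply the 48.1% increase: 741.0984 × 1.481 = 1097.5667304.
Apply the 52.3% decrease: 1097.5667304 × 0.477 = 523.5393304008.
61% decrease: 523.5393304008 × 0.39 = 204.180338856312 ≈ 204.18.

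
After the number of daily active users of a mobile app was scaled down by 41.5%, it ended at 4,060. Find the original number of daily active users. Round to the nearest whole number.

The overall multiplier applied was 0.585.
So the original number of daily active users was 4,060 ÷ 0.585 ≈ 6,940.

6,940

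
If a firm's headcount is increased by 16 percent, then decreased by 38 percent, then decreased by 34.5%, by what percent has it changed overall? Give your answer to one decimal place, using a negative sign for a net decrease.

-52.9%

The combined multiplier is 1.16 × 0.62 × 0.655 = 0.471076.
That corresponds to a decrease of 52.9%.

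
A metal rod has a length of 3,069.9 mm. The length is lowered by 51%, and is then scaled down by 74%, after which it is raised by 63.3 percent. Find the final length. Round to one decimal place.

638.7 mm

Each change multiplies by a factor: 0.49 × 0.26 × 1.633 = 0.2080442.
3,069.9 × 0.2080442 = 638.67488958 ≈ 638.7.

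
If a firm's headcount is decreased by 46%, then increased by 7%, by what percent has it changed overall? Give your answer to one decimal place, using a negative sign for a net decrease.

-42.2%

The combined multiplier is 0.54 × 1.07 = 0.5778.
That corresponds to a decrease of 42.2%.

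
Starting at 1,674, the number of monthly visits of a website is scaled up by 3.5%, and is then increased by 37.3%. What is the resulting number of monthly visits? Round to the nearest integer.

Each change multiplies by a factor: 1.035 × 1.373 = 1.421055.
1,674 × 1.421055 = 2378.84607 ≈ 2,379.

2,379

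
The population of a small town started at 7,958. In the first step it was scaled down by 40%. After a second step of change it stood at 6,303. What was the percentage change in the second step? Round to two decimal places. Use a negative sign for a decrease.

32.01%

After the first step: 7,958 × 0.6 = 4774.8.
Second-step multiplier: 6,303 ÷ 4774.8 ≈ 1.320055.
That is a change of 32.01%.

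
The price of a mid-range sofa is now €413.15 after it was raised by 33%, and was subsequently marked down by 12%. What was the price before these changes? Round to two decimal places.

The overall multiplier applied was 1.33 × 0.88 = 1.1704.
So the original price was €413.15 ÷ 1.1704 ≈ €353.00.

€353.00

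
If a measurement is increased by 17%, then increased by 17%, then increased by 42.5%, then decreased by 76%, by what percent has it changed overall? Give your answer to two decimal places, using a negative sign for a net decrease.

The combined multiplier is 1.17 × 1.17 × 1.425 × 0.24 = 0.4681638.
That corresponds to a decrease of 53.18%.

-53.18%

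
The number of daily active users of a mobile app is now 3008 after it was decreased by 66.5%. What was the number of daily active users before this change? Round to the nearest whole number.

The overall multiplier applied was 0.335.
So the original number of daily active users was 3008 ÷ 0.335 ≈ 8979.

8979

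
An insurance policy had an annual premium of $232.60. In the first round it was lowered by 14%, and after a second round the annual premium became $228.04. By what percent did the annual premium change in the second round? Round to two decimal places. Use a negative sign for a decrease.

After the first round: $232.60 × 0.86 = $200.036.
Second-round multiplier: $228.04 ÷ $200.036 ≈ 1.139995.
That is a change of 14.00%.

14.00%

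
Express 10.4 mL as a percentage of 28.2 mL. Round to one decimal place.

10.4 mL ÷ 28.2 mL ≈ 36.9%.

36.9%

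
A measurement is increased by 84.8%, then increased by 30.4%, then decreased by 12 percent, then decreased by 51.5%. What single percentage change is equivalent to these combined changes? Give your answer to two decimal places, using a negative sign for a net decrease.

An 84.8% increase multiplies by 1.848.
Then a 30.4% increase: 1.848 × 1.304 = 2.409792.
Then a 12% decrease: 2.409792 × 0.88 = 2.12061696.
Then a 51.5% decrease: 2.12061696 × 0.485 = 1.0284992256.
Overall factor 1.0284992256, i.e. 2.85%.

2.85%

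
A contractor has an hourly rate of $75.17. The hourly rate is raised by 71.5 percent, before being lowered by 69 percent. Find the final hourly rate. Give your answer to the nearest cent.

$39.96

71.5% increase: $75.17 × 1.715 = $128.91655.
69% decrease: $128.91655 × 0.31 = $39.9641305 ≈ $39.96.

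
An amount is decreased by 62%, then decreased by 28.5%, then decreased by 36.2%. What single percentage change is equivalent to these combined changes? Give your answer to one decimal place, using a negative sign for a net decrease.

The combined multiplier is 0.38 × 0.715 × 0.638 = 0.1733446.
That corresponds to a decrease of 82.7%.

-82.7%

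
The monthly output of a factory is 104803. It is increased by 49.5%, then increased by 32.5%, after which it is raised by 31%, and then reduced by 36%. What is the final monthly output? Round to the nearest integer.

174053

After the 49.5% increase: 104803 × 1.495 = 156680.485.
Apply the 32.5% increase: 156680.485 × 1.325 = 207601.642625.
Apply the 31% increase: 207601.642625 × 1.31 = 271958.15183875.
Apply the 36% decrease: 271958.15183875 × 0.64 = 174053.2171768 ≈ 174053.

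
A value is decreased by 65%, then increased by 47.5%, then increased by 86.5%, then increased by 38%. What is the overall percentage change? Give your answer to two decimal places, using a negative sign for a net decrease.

32.87%

The combined multiplier is 0.35 × 1.475 × 1.865 × 1.38 = 1.328672625.
That corresponds to an increase of 32.87%.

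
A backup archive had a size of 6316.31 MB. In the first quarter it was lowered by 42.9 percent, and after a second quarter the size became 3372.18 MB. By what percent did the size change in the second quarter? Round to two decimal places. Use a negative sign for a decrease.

-6.50%

After the first quarter: 6316.31 × 0.571 = 3606.61301.
Second-quarter multiplier: 3372.18 ÷ 3606.61301 ≈ 0.934999.
That is a change of -6.50%.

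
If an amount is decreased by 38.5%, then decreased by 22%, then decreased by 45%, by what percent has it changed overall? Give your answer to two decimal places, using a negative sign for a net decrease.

-73.62%

The combined multiplier is 0.615 × 0.78 × 0.55 = 0.263835.
That corresponds to a decrease of 73.62%.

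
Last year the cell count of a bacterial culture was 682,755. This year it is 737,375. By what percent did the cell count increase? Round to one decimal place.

Change: 737,375 − 682,755 = 54,620.
Relative to the original: 54,620 ÷ 682,755 ≈ 8.0%.
So the cell count increased by 8.0%.

8.0%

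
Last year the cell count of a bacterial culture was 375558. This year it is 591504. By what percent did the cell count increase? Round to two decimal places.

57.50%

Change: 591504 − 375558 = 215946.
Relative to the original: 215946 ÷ 375558 ≈ 57.50%.
So the cell count increased by 57.50%.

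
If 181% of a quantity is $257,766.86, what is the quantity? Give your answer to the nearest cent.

$257,766.86 ÷ 1.81 ≈ $142,412.63.

$142,412.63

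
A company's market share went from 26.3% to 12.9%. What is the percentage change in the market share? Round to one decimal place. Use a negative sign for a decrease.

The change is 12.9 − 26.3 = -13.4 percentage points.
Relative to the original 26.3%, that is -13.4 ÷ 26.3 ≈ -51.0%.

-51.0%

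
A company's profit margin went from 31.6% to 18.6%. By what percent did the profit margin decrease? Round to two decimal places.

41.14%

The change is 18.6 − 31.6 = -13.0 percentage points.
Relative to the original 31.6%, that is -13.0 ÷ 31.6 ≈ -41.14%.
So the profit margin fell by 41.14%.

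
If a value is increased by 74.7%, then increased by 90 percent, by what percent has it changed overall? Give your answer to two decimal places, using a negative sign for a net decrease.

A 74.7% increase multiplies by 1.747.
Then a 90% increase: 1.747 × 1.9 = 3.3193.
Overall factor 3.3193, i.e. 231.93%.

231.93%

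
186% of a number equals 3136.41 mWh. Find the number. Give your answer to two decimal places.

1686.24 mWh

3136.41 mWh ÷ 1.86 ≈ 1686.24 mWh.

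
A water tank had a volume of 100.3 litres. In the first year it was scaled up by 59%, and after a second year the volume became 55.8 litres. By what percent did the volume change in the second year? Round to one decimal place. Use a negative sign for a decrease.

After the first year: 100.3 × 1.59 = 159.477.
Second-year multiplier: 55.8 ÷ 159.477 ≈ 0.34989.
That is a change of -65.0%.

-65.0%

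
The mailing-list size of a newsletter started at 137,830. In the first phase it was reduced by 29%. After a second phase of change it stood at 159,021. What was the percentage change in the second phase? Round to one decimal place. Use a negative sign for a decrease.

62.5%

After the first phase: 137,830 × 0.71 = 97859.3.
Second-phase multiplier: 159,021 ÷ 97859.3 ≈ 1.625.
That is a change of 62.5%.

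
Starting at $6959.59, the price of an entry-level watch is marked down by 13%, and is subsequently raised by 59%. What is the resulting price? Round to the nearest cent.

$9627.20

Each change multiplies by a factor: 0.87 × 1.59 = 1.3833.
$6959.59 × 1.3833 = $9627.200847 ≈ $9627.20.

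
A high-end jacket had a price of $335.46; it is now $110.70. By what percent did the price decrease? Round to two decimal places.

Change: $110.70 − $335.46 = -$224.76.
Relative to the original: -$224.76 ÷ $335.46 ≈ -67.00%.
So the price decreased by 67.00%.

67.00%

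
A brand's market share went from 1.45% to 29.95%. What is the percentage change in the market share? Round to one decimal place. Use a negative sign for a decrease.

1965.5%

The change is 29.95 − 1.45 = 28.50 percentage points.
Relative to the original 1.45%, that is 28.50 ÷ 1.45 ≈ 1965.5%.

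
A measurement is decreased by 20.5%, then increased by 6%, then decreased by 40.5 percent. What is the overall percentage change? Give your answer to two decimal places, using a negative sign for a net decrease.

-49.86%

A 20.5% decrease multiplies by 0.795.
Then a 6% increase: 0.795 × 1.06 = 0.8427.
Then a 40.5% decrease: 0.8427 × 0.595 = 0.5014065.
Overall factor 0.5014065, i.e. -49.86%.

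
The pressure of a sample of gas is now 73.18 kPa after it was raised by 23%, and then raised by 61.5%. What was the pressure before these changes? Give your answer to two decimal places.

Undoing the 61.5% increase: 73.18 ÷ 1.615 ≈ 45.312693.
Undoing the 23% increase: 45.312693 ÷ 1.23 ≈ 36.84 kPa.

36.84 kPa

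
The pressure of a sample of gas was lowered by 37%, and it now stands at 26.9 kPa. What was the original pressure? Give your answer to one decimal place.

42.7 kPa

The overall multiplier applied was 0.63.
So the original pressure was 26.9 ÷ 0.63 ≈ 42.7 kPa.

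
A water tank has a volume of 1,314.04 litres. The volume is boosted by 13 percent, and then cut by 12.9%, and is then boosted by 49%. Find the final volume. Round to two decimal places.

Each change multiplies by a factor: 1.13 × 0.871 × 1.49 = 1.4665027.
1,314.04 × 1.4665027 = 1927.043207908 ≈ 1,927.04.

1,927.04 litres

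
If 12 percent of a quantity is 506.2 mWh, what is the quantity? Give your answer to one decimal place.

4,218.3 mWh

506.2 mWh ÷ 0.12 ≈ 4,218.3 mWh.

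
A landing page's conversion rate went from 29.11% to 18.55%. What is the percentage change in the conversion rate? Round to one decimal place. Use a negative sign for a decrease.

The change is 18.55 − 29.11 = -10.56 percentage points.
Relative to the original 29.11%, that is -10.56 ÷ 29.11 ≈ -36.3%.

-36.3%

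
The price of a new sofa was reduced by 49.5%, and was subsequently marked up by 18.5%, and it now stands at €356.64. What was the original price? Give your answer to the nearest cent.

€595.96

The overall multiplier applied was 0.505 × 1.185 = 0.598425.
So the original price was €356.64 ÷ 0.598425 ≈ €595.96.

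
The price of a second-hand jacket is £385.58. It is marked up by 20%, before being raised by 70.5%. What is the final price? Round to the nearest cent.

£788.90

Each change multiplies by a factor: 1.2 × 1.705 = 2.046.
£385.58 × 2.046 = £788.89668 ≈ £788.90.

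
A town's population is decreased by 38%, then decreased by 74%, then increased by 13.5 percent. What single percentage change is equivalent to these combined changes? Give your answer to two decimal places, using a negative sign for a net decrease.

A 38% decrease multiplies by 0.62.
Then a 74% decrease: 0.62 × 0.26 = 0.1612.
Then a 13.5% increase: 0.1612 × 1.135 = 0.182962.
Overall factor 0.182962, i.e. -81.70%.

-81.70%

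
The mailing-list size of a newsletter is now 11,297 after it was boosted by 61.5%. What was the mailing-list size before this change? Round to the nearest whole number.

6,995

The overall multiplier applied was 1.615.
So the original mailing-list size was 11,297 ÷ 1.615 ≈ 6,995.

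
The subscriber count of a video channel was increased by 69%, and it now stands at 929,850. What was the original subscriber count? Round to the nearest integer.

550,207

The overall multiplier applied was 1.69.
So the original subscriber count was 929,850 ÷ 1.69 ≈ 550,207.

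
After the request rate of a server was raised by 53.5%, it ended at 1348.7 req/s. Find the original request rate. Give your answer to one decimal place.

878.6 req/s

The overall multiplier applied was 1.535.
So the original request rate was 1348.7 ÷ 1.535 ≈ 878.6 req/s.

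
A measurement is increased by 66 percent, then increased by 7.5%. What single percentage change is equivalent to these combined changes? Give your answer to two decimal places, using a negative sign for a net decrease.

78.45%

The combined multiplier is 1.66 × 1.075 = 1.7845.
That corresponds to an increase of 78.45%.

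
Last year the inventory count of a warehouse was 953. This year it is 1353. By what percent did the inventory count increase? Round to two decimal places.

Change: 1353 − 953 = 400.
Relative to the original: 400 ÷ 953 ≈ 41.97%.
So the inventory count increased by 41.97%.

41.97%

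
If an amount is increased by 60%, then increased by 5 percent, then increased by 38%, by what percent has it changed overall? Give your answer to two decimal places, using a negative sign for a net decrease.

A 60% increase multiplies by 1.6.
Then a 5% increase: 1.6 × 1.05 = 1.68.
Then a 38% increase: 1.68 × 1.38 = 2.3184.
Overall factor 2.3184, i.e. 131.84%.

131.84%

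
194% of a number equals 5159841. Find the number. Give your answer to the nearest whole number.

2659712

5159841 ÷ 1.94 ≈ 2659712.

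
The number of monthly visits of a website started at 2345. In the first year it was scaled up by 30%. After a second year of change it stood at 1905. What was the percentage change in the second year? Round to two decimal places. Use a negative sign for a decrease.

-37.51%

After the first year: 2345 × 1.3 = 3048.5.
Second-year multiplier: 1905 ÷ 3048.5 ≈ 0.624897.
That is a change of -37.51%.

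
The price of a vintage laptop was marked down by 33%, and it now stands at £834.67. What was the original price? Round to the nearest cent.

The overall multiplier applied was 0.67.
So the original price was £834.67 ÷ 0.67 ≈ £1245.78.

£1245.78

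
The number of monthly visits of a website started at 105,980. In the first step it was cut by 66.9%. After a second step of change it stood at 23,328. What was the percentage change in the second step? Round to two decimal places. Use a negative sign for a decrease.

After the first step: 105,980 × 0.331 = 35079.38.
Second-step multiplier: 23,328 ÷ 35079.38 ≈ 0.665006.
That is a change of -33.50%.

-33.50%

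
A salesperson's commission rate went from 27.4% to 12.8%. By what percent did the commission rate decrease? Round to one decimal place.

53.3%

The change is 12.8 − 27.4 = -14.6 percentage points.
Relative to the original 27.4%, that is -14.6 ÷ 27.4 ≈ -53.3%.
So the commission rate fell by 53.3%.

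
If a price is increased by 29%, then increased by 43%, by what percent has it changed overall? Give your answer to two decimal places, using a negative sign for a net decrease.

84.47%

The combined multiplier is 1.29 × 1.43 = 1.8447.
That corresponds to an increase of 84.47%.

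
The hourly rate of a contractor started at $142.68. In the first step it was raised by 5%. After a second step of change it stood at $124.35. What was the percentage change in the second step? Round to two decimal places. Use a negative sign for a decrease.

-17.00%

After the first step: $142.68 × 1.05 = $149.814.
Second-step multiplier: $124.35 ÷ $149.814 ≈ 0.830029.
That is a change of -17.00%.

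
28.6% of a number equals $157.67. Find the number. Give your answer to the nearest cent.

$551.29

$157.67 ÷ 0.286 ≈ $551.29.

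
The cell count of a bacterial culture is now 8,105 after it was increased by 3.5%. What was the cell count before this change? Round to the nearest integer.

7,831

The overall multiplier applied was 1.035.
So the original cell count was 8,105 ÷ 1.035 ≈ 7,831.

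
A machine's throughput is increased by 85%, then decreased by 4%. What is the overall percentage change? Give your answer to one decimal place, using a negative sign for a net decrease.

The combined multiplier is 1.85 × 0.96 = 1.776.
That corresponds to an increase of 77.6%.

77.6%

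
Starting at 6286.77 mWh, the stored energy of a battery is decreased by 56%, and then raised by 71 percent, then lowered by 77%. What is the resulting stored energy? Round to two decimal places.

Each change multiplies by a factor: 0.44 × 1.71 × 0.23 = 0.173052.
6286.77 × 0.173052 = 1087.93812204 ≈ 1087.94.

1087.94 mWh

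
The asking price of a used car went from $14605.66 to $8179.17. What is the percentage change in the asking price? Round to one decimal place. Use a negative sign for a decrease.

Change: $8179.17 − $14605.66 = -$6426.49.
Relative to the original: -$6426.49 ÷ $14605.66 ≈ -44.0%.

-44.0%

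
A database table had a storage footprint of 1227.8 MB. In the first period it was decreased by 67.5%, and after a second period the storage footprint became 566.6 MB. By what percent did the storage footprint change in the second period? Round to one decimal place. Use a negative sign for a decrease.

After the first period: 1227.8 × 0.325 = 399.035.
Second-period multiplier: 566.6 ÷ 399.035 ≈ 1.41993.
That is a change of 42.0%.

42.0%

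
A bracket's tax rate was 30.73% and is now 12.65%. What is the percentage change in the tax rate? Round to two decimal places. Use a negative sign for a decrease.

The change is 12.65 − 30.73 = -18.08 percentage points.
Relative to the original 30.73%, that is -18.08 ÷ 30.73 ≈ -58.84%.

-58.84%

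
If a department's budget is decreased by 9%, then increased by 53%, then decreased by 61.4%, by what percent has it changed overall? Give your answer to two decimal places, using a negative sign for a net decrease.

-46.26%

A 9% decrease multiplies by 0.91.
Then a 53% increase: 0.91 × 1.53 = 1.3923.
Then a 61.4% decrease: 1.3923 × 0.386 = 0.5374278.
Overall factor 0.5374278, i.e. -46.26%.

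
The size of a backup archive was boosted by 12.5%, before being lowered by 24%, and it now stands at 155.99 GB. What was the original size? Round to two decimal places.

182.44 GB

The overall multiplier applied was 1.125 × 0.76 = 0.855.
So the original size was 155.99 ÷ 0.855 ≈ 182.44 GB.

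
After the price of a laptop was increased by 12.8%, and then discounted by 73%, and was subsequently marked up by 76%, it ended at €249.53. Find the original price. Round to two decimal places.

The overall multiplier applied was 1.128 × 0.27 × 1.76 = 0.5360256.
So the original price was €249.53 ÷ 0.5360256 ≈ €465.52.

€465.52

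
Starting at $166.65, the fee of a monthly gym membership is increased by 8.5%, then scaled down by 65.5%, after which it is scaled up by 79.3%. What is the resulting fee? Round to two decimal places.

Apply the 8.5% increase: $166.65 × 1.085 = $180.81525.
Apply the 65.5% decrease: $180.81525 × 0.345 = $62.38126125.
After the 79.3% increase: $62.38126125 × 1.793 = $111.84960142125 ≈ $111.85.

$111.85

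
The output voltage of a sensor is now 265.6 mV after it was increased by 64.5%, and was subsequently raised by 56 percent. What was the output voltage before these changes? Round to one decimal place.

Undoing the 56% increase: 265.6 ÷ 1.56 ≈ 170.25641.
Undoing the 64.5% increase: 170.25641 ÷ 1.645 ≈ 103.5 mV.

103.5 mV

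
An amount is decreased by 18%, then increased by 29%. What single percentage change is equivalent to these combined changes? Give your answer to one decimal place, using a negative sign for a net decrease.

5.8%

An 18% decrease multiplies by 0.82.
Then a 29% increase: 0.82 × 1.29 = 1.0578.
Overall factor 1.0578, i.e. 5.8%.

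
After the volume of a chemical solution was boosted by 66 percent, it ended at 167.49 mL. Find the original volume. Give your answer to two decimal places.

100.90 mL

The overall multiplier applied was 1.66.
So the original volume was 167.49 ÷ 1.66 ≈ 100.90 mL.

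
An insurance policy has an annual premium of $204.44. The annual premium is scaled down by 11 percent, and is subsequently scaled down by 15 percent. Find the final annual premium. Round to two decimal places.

After the 11% decrease: $204.44 × 0.89 = $181.9516.
Apply the 15% decrease: $181.9516 × 0.85 = $154.65886 ≈ $154.66.

$154.66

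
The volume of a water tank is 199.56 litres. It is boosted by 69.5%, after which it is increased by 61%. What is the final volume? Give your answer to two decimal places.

Each change multiplies by a factor: 1.695 × 1.61 = 2.72895.
199.56 × 2.72895 = 544.589262 ≈ 544.59.

544.59 litres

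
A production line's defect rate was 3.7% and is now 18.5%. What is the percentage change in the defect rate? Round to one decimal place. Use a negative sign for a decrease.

The change is 18.5 − 3.7 = 14.8 percentage points.
Relative to the original 3.7%, that is 14.8 ÷ 3.7 = 400.0%.

400.0%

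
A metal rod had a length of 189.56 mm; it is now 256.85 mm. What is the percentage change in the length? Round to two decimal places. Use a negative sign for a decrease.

Change: 256.85 − 189.56 = 67.29.
Relative to the original: 67.29 ÷ 189.56 ≈ 35.50%.

35.50%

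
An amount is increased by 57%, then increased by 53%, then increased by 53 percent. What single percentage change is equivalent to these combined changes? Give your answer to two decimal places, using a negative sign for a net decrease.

267.52%

The combined multiplier is 1.57 × 1.53 × 1.53 = 3.675213.
That corresponds to an increase of 267.52%.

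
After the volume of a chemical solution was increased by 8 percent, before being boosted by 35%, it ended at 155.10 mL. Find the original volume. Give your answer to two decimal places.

Undoing the 35% increase: 155.10 ÷ 1.35 ≈ 114.888889.
Undoing the 8% increase: 114.888889 ÷ 1.08 ≈ 106.38 mL.

106.38 mL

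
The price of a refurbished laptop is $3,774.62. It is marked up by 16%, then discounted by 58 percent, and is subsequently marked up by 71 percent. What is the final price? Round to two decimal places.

Apply the 16% increase: $3,774.62 × 1.16 = $4378.5592.
After the 58% decrease: $4378.5592 × 0.42 = $1838.994864.
After the 71% increase: $1838.994864 × 1.71 = $3144.68121744 ≈ $3,144.68.

$3,144.68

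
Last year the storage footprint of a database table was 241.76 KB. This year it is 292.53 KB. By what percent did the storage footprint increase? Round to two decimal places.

Change: 292.53 − 241.76 = 50.77.
Relative to the original: 50.77 ÷ 241.76 ≈ 21.00%.
So the storage footprint increased by 21.00%.

21.00%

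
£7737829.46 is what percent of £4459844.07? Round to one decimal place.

173.5%

£7737829.46 ÷ £4459844.07 ≈ 173.5%.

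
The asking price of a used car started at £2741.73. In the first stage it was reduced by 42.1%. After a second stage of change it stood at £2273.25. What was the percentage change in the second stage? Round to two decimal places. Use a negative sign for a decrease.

43.20%

After the first stage: £2741.73 × 0.579 = £1587.46167.
Second-stage multiplier: £2273.25 ÷ £1587.46167 ≈ 1.432003.
That is a change of 43.20%.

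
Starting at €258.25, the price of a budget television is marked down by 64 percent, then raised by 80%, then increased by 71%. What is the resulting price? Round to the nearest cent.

Each change multiplies by a factor: 0.36 × 1.8 × 1.71 = 1.10808.
€258.25 × 1.10808 = €286.16166 ≈ €286.16.

€286.16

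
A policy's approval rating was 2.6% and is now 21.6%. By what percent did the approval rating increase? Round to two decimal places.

730.77%

The change is 21.6 − 2.6 = 19.0 percentage points.
Relative to the original 2.6%, that is 19.0 ÷ 2.6 ≈ 730.77%.
So the approval rating rose by 730.77%.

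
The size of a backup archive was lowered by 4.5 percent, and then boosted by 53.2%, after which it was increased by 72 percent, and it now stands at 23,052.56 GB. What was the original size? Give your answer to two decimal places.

Undoing the 72% increase: 23,052.56 ÷ 1.72 ≈ 13402.651163.
Undoing the 53.2% increase: 13402.651163 ÷ 1.532 ≈ 8748.466817.
Undoing the 4.5% decrease: 8748.466817 ÷ 0.955 ≈ 9,160.70 GB.

9,160.70 GB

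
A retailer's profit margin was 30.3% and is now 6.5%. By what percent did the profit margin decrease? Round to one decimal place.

78.5%

The change is 6.5 − 30.3 = -23.8 percentage points.
Relative to the original 30.3%, that is -23.8 ÷ 30.3 ≈ -78.5%.
So the profit margin fell by 78.5%.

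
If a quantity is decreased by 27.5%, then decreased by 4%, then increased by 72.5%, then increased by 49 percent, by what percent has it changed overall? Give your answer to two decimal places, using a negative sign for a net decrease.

78.89%

A 27.5% decrease multiplies by 0.725.
Then a 4% decrease: 0.725 × 0.96 = 0.696.
Then a 72.5% increase: 0.696 × 1.725 = 1.2006.
Then a 49% increase: 1.2006 × 1.49 = 1.788894.
Overall factor 1.788894, i.e. 78.89%.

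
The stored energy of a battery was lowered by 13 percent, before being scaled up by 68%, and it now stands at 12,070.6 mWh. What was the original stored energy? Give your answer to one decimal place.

8,258.5 mWh

Undoing the 68% increase: 12,070.6 ÷ 1.68 ≈ 7184.880952.
Undoing the 13% decrease: 7184.880952 ÷ 0.87 ≈ 8,258.5 mWh.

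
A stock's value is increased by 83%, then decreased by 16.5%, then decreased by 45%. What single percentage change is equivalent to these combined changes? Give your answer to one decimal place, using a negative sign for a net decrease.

The combined multiplier is 1.83 × 0.835 × 0.55 = 0.8404275.
That corresponds to a decrease of 16.0%.

-16.0%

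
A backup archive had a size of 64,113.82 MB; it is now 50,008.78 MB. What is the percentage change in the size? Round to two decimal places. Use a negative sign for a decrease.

Change: 50,008.78 − 64,113.82 = -14,105.04.
Relative to the original: -14,105.04 ÷ 64,113.82 ≈ -22.00%.

-22.00%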